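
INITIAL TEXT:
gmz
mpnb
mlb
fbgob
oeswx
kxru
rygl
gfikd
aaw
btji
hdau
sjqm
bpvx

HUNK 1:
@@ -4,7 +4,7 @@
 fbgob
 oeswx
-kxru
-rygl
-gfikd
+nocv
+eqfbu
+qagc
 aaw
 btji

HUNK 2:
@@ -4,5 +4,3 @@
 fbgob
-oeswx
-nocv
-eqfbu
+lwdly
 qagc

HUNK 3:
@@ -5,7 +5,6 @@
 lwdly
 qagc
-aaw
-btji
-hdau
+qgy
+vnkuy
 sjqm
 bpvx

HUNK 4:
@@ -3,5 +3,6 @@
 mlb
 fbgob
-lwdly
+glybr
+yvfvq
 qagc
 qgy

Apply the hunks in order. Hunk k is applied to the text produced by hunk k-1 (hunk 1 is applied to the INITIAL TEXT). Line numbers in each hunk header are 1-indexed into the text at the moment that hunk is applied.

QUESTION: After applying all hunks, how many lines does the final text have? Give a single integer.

Answer: 11

Derivation:
Hunk 1: at line 4 remove [kxru,rygl,gfikd] add [nocv,eqfbu,qagc] -> 13 lines: gmz mpnb mlb fbgob oeswx nocv eqfbu qagc aaw btji hdau sjqm bpvx
Hunk 2: at line 4 remove [oeswx,nocv,eqfbu] add [lwdly] -> 11 lines: gmz mpnb mlb fbgob lwdly qagc aaw btji hdau sjqm bpvx
Hunk 3: at line 5 remove [aaw,btji,hdau] add [qgy,vnkuy] -> 10 lines: gmz mpnb mlb fbgob lwdly qagc qgy vnkuy sjqm bpvx
Hunk 4: at line 3 remove [lwdly] add [glybr,yvfvq] -> 11 lines: gmz mpnb mlb fbgob glybr yvfvq qagc qgy vnkuy sjqm bpvx
Final line count: 11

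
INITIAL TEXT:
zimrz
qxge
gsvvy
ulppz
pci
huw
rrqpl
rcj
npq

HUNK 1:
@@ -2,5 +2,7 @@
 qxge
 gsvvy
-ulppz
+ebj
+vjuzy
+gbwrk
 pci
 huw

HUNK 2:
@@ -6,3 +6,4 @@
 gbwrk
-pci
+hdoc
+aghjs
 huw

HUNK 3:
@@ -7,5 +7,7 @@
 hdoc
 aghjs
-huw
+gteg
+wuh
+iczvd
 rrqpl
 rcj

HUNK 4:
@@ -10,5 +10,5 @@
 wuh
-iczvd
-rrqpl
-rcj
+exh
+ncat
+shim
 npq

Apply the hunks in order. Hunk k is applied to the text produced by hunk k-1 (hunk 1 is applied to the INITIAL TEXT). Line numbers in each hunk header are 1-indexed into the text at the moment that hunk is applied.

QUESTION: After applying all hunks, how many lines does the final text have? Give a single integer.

Hunk 1: at line 2 remove [ulppz] add [ebj,vjuzy,gbwrk] -> 11 lines: zimrz qxge gsvvy ebj vjuzy gbwrk pci huw rrqpl rcj npq
Hunk 2: at line 6 remove [pci] add [hdoc,aghjs] -> 12 lines: zimrz qxge gsvvy ebj vjuzy gbwrk hdoc aghjs huw rrqpl rcj npq
Hunk 3: at line 7 remove [huw] add [gteg,wuh,iczvd] -> 14 lines: zimrz qxge gsvvy ebj vjuzy gbwrk hdoc aghjs gteg wuh iczvd rrqpl rcj npq
Hunk 4: at line 10 remove [iczvd,rrqpl,rcj] add [exh,ncat,shim] -> 14 lines: zimrz qxge gsvvy ebj vjuzy gbwrk hdoc aghjs gteg wuh exh ncat shim npq
Final line count: 14

Answer: 14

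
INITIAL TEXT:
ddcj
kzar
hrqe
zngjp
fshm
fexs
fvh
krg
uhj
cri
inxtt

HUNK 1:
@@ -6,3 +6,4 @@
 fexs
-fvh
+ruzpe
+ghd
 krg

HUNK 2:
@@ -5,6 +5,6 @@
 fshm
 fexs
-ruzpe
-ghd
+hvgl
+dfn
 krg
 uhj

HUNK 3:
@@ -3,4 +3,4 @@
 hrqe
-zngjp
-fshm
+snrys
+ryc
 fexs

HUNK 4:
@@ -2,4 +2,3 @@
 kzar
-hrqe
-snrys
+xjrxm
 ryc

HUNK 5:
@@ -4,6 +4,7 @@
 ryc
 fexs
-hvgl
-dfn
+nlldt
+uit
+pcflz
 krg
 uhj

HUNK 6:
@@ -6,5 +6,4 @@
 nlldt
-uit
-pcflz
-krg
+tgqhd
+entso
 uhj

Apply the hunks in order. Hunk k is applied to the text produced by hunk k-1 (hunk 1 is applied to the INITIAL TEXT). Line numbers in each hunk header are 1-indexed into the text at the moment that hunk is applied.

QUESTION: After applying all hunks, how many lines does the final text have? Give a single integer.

Hunk 1: at line 6 remove [fvh] add [ruzpe,ghd] -> 12 lines: ddcj kzar hrqe zngjp fshm fexs ruzpe ghd krg uhj cri inxtt
Hunk 2: at line 5 remove [ruzpe,ghd] add [hvgl,dfn] -> 12 lines: ddcj kzar hrqe zngjp fshm fexs hvgl dfn krg uhj cri inxtt
Hunk 3: at line 3 remove [zngjp,fshm] add [snrys,ryc] -> 12 lines: ddcj kzar hrqe snrys ryc fexs hvgl dfn krg uhj cri inxtt
Hunk 4: at line 2 remove [hrqe,snrys] add [xjrxm] -> 11 lines: ddcj kzar xjrxm ryc fexs hvgl dfn krg uhj cri inxtt
Hunk 5: at line 4 remove [hvgl,dfn] add [nlldt,uit,pcflz] -> 12 lines: ddcj kzar xjrxm ryc fexs nlldt uit pcflz krg uhj cri inxtt
Hunk 6: at line 6 remove [uit,pcflz,krg] add [tgqhd,entso] -> 11 lines: ddcj kzar xjrxm ryc fexs nlldt tgqhd entso uhj cri inxtt
Final line count: 11

Answer: 11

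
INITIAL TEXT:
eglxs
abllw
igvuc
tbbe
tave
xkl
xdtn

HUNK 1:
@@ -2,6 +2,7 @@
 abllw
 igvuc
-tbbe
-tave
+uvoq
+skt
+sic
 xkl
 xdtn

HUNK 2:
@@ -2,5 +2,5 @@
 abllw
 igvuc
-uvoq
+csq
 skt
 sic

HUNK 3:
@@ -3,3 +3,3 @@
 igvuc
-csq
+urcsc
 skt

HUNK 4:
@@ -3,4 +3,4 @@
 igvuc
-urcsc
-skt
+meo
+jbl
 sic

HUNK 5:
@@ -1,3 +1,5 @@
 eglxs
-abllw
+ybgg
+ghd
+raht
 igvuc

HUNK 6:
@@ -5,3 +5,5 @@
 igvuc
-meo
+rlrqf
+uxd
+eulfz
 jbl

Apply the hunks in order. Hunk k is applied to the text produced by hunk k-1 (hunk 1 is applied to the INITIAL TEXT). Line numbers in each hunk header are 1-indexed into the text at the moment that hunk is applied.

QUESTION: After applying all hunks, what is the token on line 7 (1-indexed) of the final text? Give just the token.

Answer: uxd

Derivation:
Hunk 1: at line 2 remove [tbbe,tave] add [uvoq,skt,sic] -> 8 lines: eglxs abllw igvuc uvoq skt sic xkl xdtn
Hunk 2: at line 2 remove [uvoq] add [csq] -> 8 lines: eglxs abllw igvuc csq skt sic xkl xdtn
Hunk 3: at line 3 remove [csq] add [urcsc] -> 8 lines: eglxs abllw igvuc urcsc skt sic xkl xdtn
Hunk 4: at line 3 remove [urcsc,skt] add [meo,jbl] -> 8 lines: eglxs abllw igvuc meo jbl sic xkl xdtn
Hunk 5: at line 1 remove [abllw] add [ybgg,ghd,raht] -> 10 lines: eglxs ybgg ghd raht igvuc meo jbl sic xkl xdtn
Hunk 6: at line 5 remove [meo] add [rlrqf,uxd,eulfz] -> 12 lines: eglxs ybgg ghd raht igvuc rlrqf uxd eulfz jbl sic xkl xdtn
Final line 7: uxd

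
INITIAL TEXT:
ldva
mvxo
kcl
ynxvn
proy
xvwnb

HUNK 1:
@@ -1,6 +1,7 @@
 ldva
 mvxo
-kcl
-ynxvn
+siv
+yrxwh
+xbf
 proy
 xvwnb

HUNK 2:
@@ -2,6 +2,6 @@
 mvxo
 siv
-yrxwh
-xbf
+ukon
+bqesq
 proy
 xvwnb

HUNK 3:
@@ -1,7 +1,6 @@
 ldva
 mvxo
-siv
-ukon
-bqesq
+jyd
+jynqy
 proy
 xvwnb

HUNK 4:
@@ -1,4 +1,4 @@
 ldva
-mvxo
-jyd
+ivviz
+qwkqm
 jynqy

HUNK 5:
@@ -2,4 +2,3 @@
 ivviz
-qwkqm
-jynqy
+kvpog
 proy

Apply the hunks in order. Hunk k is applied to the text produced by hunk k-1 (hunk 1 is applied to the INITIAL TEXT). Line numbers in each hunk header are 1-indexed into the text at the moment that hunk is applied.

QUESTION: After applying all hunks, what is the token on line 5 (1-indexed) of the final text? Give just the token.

Answer: xvwnb

Derivation:
Hunk 1: at line 1 remove [kcl,ynxvn] add [siv,yrxwh,xbf] -> 7 lines: ldva mvxo siv yrxwh xbf proy xvwnb
Hunk 2: at line 2 remove [yrxwh,xbf] add [ukon,bqesq] -> 7 lines: ldva mvxo siv ukon bqesq proy xvwnb
Hunk 3: at line 1 remove [siv,ukon,bqesq] add [jyd,jynqy] -> 6 lines: ldva mvxo jyd jynqy proy xvwnb
Hunk 4: at line 1 remove [mvxo,jyd] add [ivviz,qwkqm] -> 6 lines: ldva ivviz qwkqm jynqy proy xvwnb
Hunk 5: at line 2 remove [qwkqm,jynqy] add [kvpog] -> 5 lines: ldva ivviz kvpog proy xvwnb
Final line 5: xvwnb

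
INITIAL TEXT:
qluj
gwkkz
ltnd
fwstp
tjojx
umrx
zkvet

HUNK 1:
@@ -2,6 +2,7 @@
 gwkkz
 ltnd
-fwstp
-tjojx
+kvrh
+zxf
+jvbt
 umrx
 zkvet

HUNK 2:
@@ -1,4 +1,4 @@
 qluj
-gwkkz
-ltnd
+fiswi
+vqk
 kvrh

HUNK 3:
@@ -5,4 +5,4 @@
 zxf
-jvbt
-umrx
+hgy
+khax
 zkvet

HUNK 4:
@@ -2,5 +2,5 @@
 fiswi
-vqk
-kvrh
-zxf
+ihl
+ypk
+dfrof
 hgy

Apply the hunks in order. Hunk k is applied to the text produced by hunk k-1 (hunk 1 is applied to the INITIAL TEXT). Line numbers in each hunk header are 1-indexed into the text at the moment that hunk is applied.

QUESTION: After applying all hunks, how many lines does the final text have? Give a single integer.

Answer: 8

Derivation:
Hunk 1: at line 2 remove [fwstp,tjojx] add [kvrh,zxf,jvbt] -> 8 lines: qluj gwkkz ltnd kvrh zxf jvbt umrx zkvet
Hunk 2: at line 1 remove [gwkkz,ltnd] add [fiswi,vqk] -> 8 lines: qluj fiswi vqk kvrh zxf jvbt umrx zkvet
Hunk 3: at line 5 remove [jvbt,umrx] add [hgy,khax] -> 8 lines: qluj fiswi vqk kvrh zxf hgy khax zkvet
Hunk 4: at line 2 remove [vqk,kvrh,zxf] add [ihl,ypk,dfrof] -> 8 lines: qluj fiswi ihl ypk dfrof hgy khax zkvet
Final line count: 8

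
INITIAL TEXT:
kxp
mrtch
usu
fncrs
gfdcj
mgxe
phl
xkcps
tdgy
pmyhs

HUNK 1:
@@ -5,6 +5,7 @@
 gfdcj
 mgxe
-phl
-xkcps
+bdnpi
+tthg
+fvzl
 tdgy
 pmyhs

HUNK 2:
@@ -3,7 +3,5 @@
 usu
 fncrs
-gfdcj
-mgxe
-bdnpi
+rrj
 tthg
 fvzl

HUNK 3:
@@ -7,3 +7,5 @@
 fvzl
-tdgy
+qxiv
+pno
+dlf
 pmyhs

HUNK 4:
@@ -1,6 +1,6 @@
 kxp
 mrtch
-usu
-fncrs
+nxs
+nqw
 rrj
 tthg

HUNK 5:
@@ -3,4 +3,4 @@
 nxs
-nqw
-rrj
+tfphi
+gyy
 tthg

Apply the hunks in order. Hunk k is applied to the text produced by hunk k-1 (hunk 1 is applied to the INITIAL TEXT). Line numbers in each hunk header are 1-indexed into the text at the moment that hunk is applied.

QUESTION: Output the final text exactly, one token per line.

Answer: kxp
mrtch
nxs
tfphi
gyy
tthg
fvzl
qxiv
pno
dlf
pmyhs

Derivation:
Hunk 1: at line 5 remove [phl,xkcps] add [bdnpi,tthg,fvzl] -> 11 lines: kxp mrtch usu fncrs gfdcj mgxe bdnpi tthg fvzl tdgy pmyhs
Hunk 2: at line 3 remove [gfdcj,mgxe,bdnpi] add [rrj] -> 9 lines: kxp mrtch usu fncrs rrj tthg fvzl tdgy pmyhs
Hunk 3: at line 7 remove [tdgy] add [qxiv,pno,dlf] -> 11 lines: kxp mrtch usu fncrs rrj tthg fvzl qxiv pno dlf pmyhs
Hunk 4: at line 1 remove [usu,fncrs] add [nxs,nqw] -> 11 lines: kxp mrtch nxs nqw rrj tthg fvzl qxiv pno dlf pmyhs
Hunk 5: at line 3 remove [nqw,rrj] add [tfphi,gyy] -> 11 lines: kxp mrtch nxs tfphi gyy tthg fvzl qxiv pno dlf pmyhs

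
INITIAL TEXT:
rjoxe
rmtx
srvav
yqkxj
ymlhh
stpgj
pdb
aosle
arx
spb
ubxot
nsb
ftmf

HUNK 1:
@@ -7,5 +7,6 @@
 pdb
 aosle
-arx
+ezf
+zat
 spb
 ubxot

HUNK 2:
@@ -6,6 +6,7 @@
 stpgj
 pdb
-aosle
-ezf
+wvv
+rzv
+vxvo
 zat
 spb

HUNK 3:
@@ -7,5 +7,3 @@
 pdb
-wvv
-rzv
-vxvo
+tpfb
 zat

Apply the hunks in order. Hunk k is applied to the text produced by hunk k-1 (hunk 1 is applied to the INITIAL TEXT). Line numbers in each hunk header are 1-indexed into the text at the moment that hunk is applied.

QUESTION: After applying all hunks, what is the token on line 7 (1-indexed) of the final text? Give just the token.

Answer: pdb

Derivation:
Hunk 1: at line 7 remove [arx] add [ezf,zat] -> 14 lines: rjoxe rmtx srvav yqkxj ymlhh stpgj pdb aosle ezf zat spb ubxot nsb ftmf
Hunk 2: at line 6 remove [aosle,ezf] add [wvv,rzv,vxvo] -> 15 lines: rjoxe rmtx srvav yqkxj ymlhh stpgj pdb wvv rzv vxvo zat spb ubxot nsb ftmf
Hunk 3: at line 7 remove [wvv,rzv,vxvo] add [tpfb] -> 13 lines: rjoxe rmtx srvav yqkxj ymlhh stpgj pdb tpfb zat spb ubxot nsb ftmf
Final line 7: pdb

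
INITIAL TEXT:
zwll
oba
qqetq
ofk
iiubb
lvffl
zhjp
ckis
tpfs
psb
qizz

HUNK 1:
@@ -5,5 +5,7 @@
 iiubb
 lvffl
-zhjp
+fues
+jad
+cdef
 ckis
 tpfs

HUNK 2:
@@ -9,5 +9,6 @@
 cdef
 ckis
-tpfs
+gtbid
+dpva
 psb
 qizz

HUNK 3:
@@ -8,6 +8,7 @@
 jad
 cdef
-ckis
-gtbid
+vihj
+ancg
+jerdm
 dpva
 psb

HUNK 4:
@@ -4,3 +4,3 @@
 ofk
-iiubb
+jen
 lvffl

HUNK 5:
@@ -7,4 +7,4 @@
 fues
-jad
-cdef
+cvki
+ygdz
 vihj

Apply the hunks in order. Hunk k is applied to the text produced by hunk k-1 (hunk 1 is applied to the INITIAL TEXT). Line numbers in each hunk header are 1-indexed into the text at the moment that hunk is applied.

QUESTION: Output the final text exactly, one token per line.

Hunk 1: at line 5 remove [zhjp] add [fues,jad,cdef] -> 13 lines: zwll oba qqetq ofk iiubb lvffl fues jad cdef ckis tpfs psb qizz
Hunk 2: at line 9 remove [tpfs] add [gtbid,dpva] -> 14 lines: zwll oba qqetq ofk iiubb lvffl fues jad cdef ckis gtbid dpva psb qizz
Hunk 3: at line 8 remove [ckis,gtbid] add [vihj,ancg,jerdm] -> 15 lines: zwll oba qqetq ofk iiubb lvffl fues jad cdef vihj ancg jerdm dpva psb qizz
Hunk 4: at line 4 remove [iiubb] add [jen] -> 15 lines: zwll oba qqetq ofk jen lvffl fues jad cdef vihj ancg jerdm dpva psb qizz
Hunk 5: at line 7 remove [jad,cdef] add [cvki,ygdz] -> 15 lines: zwll oba qqetq ofk jen lvffl fues cvki ygdz vihj ancg jerdm dpva psb qizz

Answer: zwll
oba
qqetq
ofk
jen
lvffl
fues
cvki
ygdz
vihj
ancg
jerdm
dpva
psb
qizz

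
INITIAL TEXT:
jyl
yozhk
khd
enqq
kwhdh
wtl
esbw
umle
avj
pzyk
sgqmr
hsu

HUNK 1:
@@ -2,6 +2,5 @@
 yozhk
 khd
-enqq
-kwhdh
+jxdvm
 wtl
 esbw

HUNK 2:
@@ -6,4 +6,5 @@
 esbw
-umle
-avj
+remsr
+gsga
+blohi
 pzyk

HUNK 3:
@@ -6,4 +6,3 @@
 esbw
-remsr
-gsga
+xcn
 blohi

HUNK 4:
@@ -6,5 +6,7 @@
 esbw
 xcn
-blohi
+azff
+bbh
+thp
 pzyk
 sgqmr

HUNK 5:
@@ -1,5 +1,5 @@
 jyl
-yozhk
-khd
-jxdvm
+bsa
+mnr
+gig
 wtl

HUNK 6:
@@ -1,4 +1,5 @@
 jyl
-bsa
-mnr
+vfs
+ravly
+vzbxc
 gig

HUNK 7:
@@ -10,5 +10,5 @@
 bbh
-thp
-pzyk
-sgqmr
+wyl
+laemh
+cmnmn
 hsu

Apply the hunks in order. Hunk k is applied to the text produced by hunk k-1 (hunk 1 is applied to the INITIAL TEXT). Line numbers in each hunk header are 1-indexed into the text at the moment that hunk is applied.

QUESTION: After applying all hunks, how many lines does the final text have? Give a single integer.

Hunk 1: at line 2 remove [enqq,kwhdh] add [jxdvm] -> 11 lines: jyl yozhk khd jxdvm wtl esbw umle avj pzyk sgqmr hsu
Hunk 2: at line 6 remove [umle,avj] add [remsr,gsga,blohi] -> 12 lines: jyl yozhk khd jxdvm wtl esbw remsr gsga blohi pzyk sgqmr hsu
Hunk 3: at line 6 remove [remsr,gsga] add [xcn] -> 11 lines: jyl yozhk khd jxdvm wtl esbw xcn blohi pzyk sgqmr hsu
Hunk 4: at line 6 remove [blohi] add [azff,bbh,thp] -> 13 lines: jyl yozhk khd jxdvm wtl esbw xcn azff bbh thp pzyk sgqmr hsu
Hunk 5: at line 1 remove [yozhk,khd,jxdvm] add [bsa,mnr,gig] -> 13 lines: jyl bsa mnr gig wtl esbw xcn azff bbh thp pzyk sgqmr hsu
Hunk 6: at line 1 remove [bsa,mnr] add [vfs,ravly,vzbxc] -> 14 lines: jyl vfs ravly vzbxc gig wtl esbw xcn azff bbh thp pzyk sgqmr hsu
Hunk 7: at line 10 remove [thp,pzyk,sgqmr] add [wyl,laemh,cmnmn] -> 14 lines: jyl vfs ravly vzbxc gig wtl esbw xcn azff bbh wyl laemh cmnmn hsu
Final line count: 14

Answer: 14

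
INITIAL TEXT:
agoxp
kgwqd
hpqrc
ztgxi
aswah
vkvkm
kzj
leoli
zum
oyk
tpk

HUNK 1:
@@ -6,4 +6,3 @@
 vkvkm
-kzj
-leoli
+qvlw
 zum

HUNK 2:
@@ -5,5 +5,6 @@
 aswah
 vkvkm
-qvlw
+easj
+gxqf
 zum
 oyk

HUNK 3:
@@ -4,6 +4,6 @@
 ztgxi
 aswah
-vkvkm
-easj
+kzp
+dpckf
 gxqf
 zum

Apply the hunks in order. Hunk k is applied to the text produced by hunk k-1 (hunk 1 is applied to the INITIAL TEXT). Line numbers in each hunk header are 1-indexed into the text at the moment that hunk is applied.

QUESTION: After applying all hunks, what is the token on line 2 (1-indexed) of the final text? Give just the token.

Answer: kgwqd

Derivation:
Hunk 1: at line 6 remove [kzj,leoli] add [qvlw] -> 10 lines: agoxp kgwqd hpqrc ztgxi aswah vkvkm qvlw zum oyk tpk
Hunk 2: at line 5 remove [qvlw] add [easj,gxqf] -> 11 lines: agoxp kgwqd hpqrc ztgxi aswah vkvkm easj gxqf zum oyk tpk
Hunk 3: at line 4 remove [vkvkm,easj] add [kzp,dpckf] -> 11 lines: agoxp kgwqd hpqrc ztgxi aswah kzp dpckf gxqf zum oyk tpk
Final line 2: kgwqd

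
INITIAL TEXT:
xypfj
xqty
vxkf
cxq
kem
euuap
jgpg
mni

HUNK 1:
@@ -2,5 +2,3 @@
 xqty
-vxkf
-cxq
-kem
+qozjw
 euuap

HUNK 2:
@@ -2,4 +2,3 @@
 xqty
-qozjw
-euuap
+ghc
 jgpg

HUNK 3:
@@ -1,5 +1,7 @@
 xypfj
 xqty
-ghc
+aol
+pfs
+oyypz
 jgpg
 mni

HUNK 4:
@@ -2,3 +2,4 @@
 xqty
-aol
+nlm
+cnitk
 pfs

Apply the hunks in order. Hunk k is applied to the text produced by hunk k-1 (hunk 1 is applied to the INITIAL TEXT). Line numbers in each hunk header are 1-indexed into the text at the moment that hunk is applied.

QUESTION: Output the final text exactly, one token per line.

Hunk 1: at line 2 remove [vxkf,cxq,kem] add [qozjw] -> 6 lines: xypfj xqty qozjw euuap jgpg mni
Hunk 2: at line 2 remove [qozjw,euuap] add [ghc] -> 5 lines: xypfj xqty ghc jgpg mni
Hunk 3: at line 1 remove [ghc] add [aol,pfs,oyypz] -> 7 lines: xypfj xqty aol pfs oyypz jgpg mni
Hunk 4: at line 2 remove [aol] add [nlm,cnitk] -> 8 lines: xypfj xqty nlm cnitk pfs oyypz jgpg mni

Answer: xypfj
xqty
nlm
cnitk
pfs
oyypz
jgpg
mni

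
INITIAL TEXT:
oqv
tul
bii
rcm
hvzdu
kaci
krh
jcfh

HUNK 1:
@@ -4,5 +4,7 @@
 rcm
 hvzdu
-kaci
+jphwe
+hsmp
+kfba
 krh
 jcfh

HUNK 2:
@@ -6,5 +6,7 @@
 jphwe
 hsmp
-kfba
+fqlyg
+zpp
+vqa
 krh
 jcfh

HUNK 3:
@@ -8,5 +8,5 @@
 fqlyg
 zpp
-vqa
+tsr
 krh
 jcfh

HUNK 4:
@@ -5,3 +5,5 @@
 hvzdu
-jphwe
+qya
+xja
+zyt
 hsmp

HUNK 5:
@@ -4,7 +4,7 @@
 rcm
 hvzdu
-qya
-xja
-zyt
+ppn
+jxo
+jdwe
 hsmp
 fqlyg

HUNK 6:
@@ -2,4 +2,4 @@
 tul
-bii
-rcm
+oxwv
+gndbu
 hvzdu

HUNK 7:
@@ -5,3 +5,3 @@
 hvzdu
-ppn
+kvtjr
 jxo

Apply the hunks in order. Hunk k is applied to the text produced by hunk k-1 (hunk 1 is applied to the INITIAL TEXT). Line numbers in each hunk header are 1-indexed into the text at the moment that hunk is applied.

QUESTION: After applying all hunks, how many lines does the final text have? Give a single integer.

Answer: 14

Derivation:
Hunk 1: at line 4 remove [kaci] add [jphwe,hsmp,kfba] -> 10 lines: oqv tul bii rcm hvzdu jphwe hsmp kfba krh jcfh
Hunk 2: at line 6 remove [kfba] add [fqlyg,zpp,vqa] -> 12 lines: oqv tul bii rcm hvzdu jphwe hsmp fqlyg zpp vqa krh jcfh
Hunk 3: at line 8 remove [vqa] add [tsr] -> 12 lines: oqv tul bii rcm hvzdu jphwe hsmp fqlyg zpp tsr krh jcfh
Hunk 4: at line 5 remove [jphwe] add [qya,xja,zyt] -> 14 lines: oqv tul bii rcm hvzdu qya xja zyt hsmp fqlyg zpp tsr krh jcfh
Hunk 5: at line 4 remove [qya,xja,zyt] add [ppn,jxo,jdwe] -> 14 lines: oqv tul bii rcm hvzdu ppn jxo jdwe hsmp fqlyg zpp tsr krh jcfh
Hunk 6: at line 2 remove [bii,rcm] add [oxwv,gndbu] -> 14 lines: oqv tul oxwv gndbu hvzdu ppn jxo jdwe hsmp fqlyg zpp tsr krh jcfh
Hunk 7: at line 5 remove [ppn] add [kvtjr] -> 14 lines: oqv tul oxwv gndbu hvzdu kvtjr jxo jdwe hsmp fqlyg zpp tsr krh jcfh
Final line count: 14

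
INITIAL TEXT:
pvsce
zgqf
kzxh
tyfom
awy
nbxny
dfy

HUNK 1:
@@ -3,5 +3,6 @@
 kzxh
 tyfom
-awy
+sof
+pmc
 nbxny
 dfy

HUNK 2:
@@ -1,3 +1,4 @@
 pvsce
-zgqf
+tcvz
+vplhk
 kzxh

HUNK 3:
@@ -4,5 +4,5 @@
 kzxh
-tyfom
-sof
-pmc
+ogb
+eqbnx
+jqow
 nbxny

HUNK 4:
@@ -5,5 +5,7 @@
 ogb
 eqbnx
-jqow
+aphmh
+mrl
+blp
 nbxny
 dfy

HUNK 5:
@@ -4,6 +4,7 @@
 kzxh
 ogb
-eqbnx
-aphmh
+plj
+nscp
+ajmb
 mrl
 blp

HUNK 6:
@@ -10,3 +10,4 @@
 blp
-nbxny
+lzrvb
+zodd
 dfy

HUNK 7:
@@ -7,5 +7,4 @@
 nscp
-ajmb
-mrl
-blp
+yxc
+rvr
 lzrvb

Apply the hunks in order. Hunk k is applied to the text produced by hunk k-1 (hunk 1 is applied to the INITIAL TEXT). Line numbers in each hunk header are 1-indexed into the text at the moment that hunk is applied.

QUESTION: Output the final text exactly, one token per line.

Hunk 1: at line 3 remove [awy] add [sof,pmc] -> 8 lines: pvsce zgqf kzxh tyfom sof pmc nbxny dfy
Hunk 2: at line 1 remove [zgqf] add [tcvz,vplhk] -> 9 lines: pvsce tcvz vplhk kzxh tyfom sof pmc nbxny dfy
Hunk 3: at line 4 remove [tyfom,sof,pmc] add [ogb,eqbnx,jqow] -> 9 lines: pvsce tcvz vplhk kzxh ogb eqbnx jqow nbxny dfy
Hunk 4: at line 5 remove [jqow] add [aphmh,mrl,blp] -> 11 lines: pvsce tcvz vplhk kzxh ogb eqbnx aphmh mrl blp nbxny dfy
Hunk 5: at line 4 remove [eqbnx,aphmh] add [plj,nscp,ajmb] -> 12 lines: pvsce tcvz vplhk kzxh ogb plj nscp ajmb mrl blp nbxny dfy
Hunk 6: at line 10 remove [nbxny] add [lzrvb,zodd] -> 13 lines: pvsce tcvz vplhk kzxh ogb plj nscp ajmb mrl blp lzrvb zodd dfy
Hunk 7: at line 7 remove [ajmb,mrl,blp] add [yxc,rvr] -> 12 lines: pvsce tcvz vplhk kzxh ogb plj nscp yxc rvr lzrvb zodd dfy

Answer: pvsce
tcvz
vplhk
kzxh
ogb
plj
nscp
yxc
rvr
lzrvb
zodd
dfy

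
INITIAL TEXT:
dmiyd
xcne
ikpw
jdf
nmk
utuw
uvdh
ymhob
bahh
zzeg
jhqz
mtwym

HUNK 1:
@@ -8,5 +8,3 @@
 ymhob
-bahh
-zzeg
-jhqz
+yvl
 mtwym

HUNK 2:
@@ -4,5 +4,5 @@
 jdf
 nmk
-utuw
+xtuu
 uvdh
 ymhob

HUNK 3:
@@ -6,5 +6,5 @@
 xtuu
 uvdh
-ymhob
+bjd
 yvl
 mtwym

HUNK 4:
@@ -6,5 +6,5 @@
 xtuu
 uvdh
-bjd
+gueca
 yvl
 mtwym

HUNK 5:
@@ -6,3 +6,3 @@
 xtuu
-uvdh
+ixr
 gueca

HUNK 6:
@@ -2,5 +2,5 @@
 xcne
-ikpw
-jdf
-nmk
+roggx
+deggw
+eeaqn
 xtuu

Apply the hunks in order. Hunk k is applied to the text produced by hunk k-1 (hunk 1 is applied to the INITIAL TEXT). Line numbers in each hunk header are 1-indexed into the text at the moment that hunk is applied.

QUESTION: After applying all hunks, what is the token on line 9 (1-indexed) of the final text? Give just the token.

Answer: yvl

Derivation:
Hunk 1: at line 8 remove [bahh,zzeg,jhqz] add [yvl] -> 10 lines: dmiyd xcne ikpw jdf nmk utuw uvdh ymhob yvl mtwym
Hunk 2: at line 4 remove [utuw] add [xtuu] -> 10 lines: dmiyd xcne ikpw jdf nmk xtuu uvdh ymhob yvl mtwym
Hunk 3: at line 6 remove [ymhob] add [bjd] -> 10 lines: dmiyd xcne ikpw jdf nmk xtuu uvdh bjd yvl mtwym
Hunk 4: at line 6 remove [bjd] add [gueca] -> 10 lines: dmiyd xcne ikpw jdf nmk xtuu uvdh gueca yvl mtwym
Hunk 5: at line 6 remove [uvdh] add [ixr] -> 10 lines: dmiyd xcne ikpw jdf nmk xtuu ixr gueca yvl mtwym
Hunk 6: at line 2 remove [ikpw,jdf,nmk] add [roggx,deggw,eeaqn] -> 10 lines: dmiyd xcne roggx deggw eeaqn xtuu ixr gueca yvl mtwym
Final line 9: yvl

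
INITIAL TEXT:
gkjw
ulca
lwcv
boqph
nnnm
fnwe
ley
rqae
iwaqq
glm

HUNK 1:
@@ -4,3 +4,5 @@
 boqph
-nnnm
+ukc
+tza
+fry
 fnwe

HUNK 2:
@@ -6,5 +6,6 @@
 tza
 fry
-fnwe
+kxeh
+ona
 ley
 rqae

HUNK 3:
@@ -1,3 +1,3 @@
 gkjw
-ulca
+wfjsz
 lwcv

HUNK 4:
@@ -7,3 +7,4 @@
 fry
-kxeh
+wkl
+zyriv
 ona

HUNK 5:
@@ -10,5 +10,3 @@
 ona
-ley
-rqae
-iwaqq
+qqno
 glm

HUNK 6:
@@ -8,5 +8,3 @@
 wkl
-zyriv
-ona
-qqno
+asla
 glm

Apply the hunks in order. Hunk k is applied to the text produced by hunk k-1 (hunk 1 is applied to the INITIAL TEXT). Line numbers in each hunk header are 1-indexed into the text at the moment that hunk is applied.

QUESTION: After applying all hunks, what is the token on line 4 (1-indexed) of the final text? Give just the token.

Hunk 1: at line 4 remove [nnnm] add [ukc,tza,fry] -> 12 lines: gkjw ulca lwcv boqph ukc tza fry fnwe ley rqae iwaqq glm
Hunk 2: at line 6 remove [fnwe] add [kxeh,ona] -> 13 lines: gkjw ulca lwcv boqph ukc tza fry kxeh ona ley rqae iwaqq glm
Hunk 3: at line 1 remove [ulca] add [wfjsz] -> 13 lines: gkjw wfjsz lwcv boqph ukc tza fry kxeh ona ley rqae iwaqq glm
Hunk 4: at line 7 remove [kxeh] add [wkl,zyriv] -> 14 lines: gkjw wfjsz lwcv boqph ukc tza fry wkl zyriv ona ley rqae iwaqq glm
Hunk 5: at line 10 remove [ley,rqae,iwaqq] add [qqno] -> 12 lines: gkjw wfjsz lwcv boqph ukc tza fry wkl zyriv ona qqno glm
Hunk 6: at line 8 remove [zyriv,ona,qqno] add [asla] -> 10 lines: gkjw wfjsz lwcv boqph ukc tza fry wkl asla glm
Final line 4: boqph

Answer: boqph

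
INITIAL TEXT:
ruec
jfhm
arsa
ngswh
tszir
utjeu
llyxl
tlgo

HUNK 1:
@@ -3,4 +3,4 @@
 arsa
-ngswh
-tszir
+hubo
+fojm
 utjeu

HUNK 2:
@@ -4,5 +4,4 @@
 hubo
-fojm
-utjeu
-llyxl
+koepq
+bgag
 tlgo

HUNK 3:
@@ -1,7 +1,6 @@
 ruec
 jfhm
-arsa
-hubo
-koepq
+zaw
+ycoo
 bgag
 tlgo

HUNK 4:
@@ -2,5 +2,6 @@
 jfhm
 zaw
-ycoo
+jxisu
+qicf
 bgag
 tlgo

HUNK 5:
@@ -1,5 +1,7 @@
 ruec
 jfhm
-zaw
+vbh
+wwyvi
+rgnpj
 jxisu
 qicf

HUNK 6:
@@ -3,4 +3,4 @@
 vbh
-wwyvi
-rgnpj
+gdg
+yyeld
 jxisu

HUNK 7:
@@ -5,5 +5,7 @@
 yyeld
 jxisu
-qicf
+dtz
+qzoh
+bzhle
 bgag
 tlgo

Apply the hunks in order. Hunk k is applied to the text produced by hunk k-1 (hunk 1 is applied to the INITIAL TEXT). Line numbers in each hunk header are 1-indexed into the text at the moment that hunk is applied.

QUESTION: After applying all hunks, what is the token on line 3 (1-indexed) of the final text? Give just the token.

Answer: vbh

Derivation:
Hunk 1: at line 3 remove [ngswh,tszir] add [hubo,fojm] -> 8 lines: ruec jfhm arsa hubo fojm utjeu llyxl tlgo
Hunk 2: at line 4 remove [fojm,utjeu,llyxl] add [koepq,bgag] -> 7 lines: ruec jfhm arsa hubo koepq bgag tlgo
Hunk 3: at line 1 remove [arsa,hubo,koepq] add [zaw,ycoo] -> 6 lines: ruec jfhm zaw ycoo bgag tlgo
Hunk 4: at line 2 remove [ycoo] add [jxisu,qicf] -> 7 lines: ruec jfhm zaw jxisu qicf bgag tlgo
Hunk 5: at line 1 remove [zaw] add [vbh,wwyvi,rgnpj] -> 9 lines: ruec jfhm vbh wwyvi rgnpj jxisu qicf bgag tlgo
Hunk 6: at line 3 remove [wwyvi,rgnpj] add [gdg,yyeld] -> 9 lines: ruec jfhm vbh gdg yyeld jxisu qicf bgag tlgo
Hunk 7: at line 5 remove [qicf] add [dtz,qzoh,bzhle] -> 11 lines: ruec jfhm vbh gdg yyeld jxisu dtz qzoh bzhle bgag tlgo
Final line 3: vbh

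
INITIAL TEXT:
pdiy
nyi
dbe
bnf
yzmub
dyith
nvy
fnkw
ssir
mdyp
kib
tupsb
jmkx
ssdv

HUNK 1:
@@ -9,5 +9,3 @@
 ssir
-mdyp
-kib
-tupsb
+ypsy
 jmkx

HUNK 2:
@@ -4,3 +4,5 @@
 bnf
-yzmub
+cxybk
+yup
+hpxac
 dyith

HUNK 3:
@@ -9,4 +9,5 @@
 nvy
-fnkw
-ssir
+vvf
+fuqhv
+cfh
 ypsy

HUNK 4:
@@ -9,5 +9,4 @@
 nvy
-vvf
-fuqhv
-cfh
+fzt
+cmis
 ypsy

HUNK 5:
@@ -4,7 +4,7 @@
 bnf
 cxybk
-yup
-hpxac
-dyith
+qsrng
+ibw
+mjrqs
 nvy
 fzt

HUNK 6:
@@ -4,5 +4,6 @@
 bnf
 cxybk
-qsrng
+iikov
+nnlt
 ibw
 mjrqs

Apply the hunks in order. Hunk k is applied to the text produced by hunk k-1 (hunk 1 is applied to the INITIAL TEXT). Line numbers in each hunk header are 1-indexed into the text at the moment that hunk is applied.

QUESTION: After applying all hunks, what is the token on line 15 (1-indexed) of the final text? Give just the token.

Hunk 1: at line 9 remove [mdyp,kib,tupsb] add [ypsy] -> 12 lines: pdiy nyi dbe bnf yzmub dyith nvy fnkw ssir ypsy jmkx ssdv
Hunk 2: at line 4 remove [yzmub] add [cxybk,yup,hpxac] -> 14 lines: pdiy nyi dbe bnf cxybk yup hpxac dyith nvy fnkw ssir ypsy jmkx ssdv
Hunk 3: at line 9 remove [fnkw,ssir] add [vvf,fuqhv,cfh] -> 15 lines: pdiy nyi dbe bnf cxybk yup hpxac dyith nvy vvf fuqhv cfh ypsy jmkx ssdv
Hunk 4: at line 9 remove [vvf,fuqhv,cfh] add [fzt,cmis] -> 14 lines: pdiy nyi dbe bnf cxybk yup hpxac dyith nvy fzt cmis ypsy jmkx ssdv
Hunk 5: at line 4 remove [yup,hpxac,dyith] add [qsrng,ibw,mjrqs] -> 14 lines: pdiy nyi dbe bnf cxybk qsrng ibw mjrqs nvy fzt cmis ypsy jmkx ssdv
Hunk 6: at line 4 remove [qsrng] add [iikov,nnlt] -> 15 lines: pdiy nyi dbe bnf cxybk iikov nnlt ibw mjrqs nvy fzt cmis ypsy jmkx ssdv
Final line 15: ssdv

Answer: ssdv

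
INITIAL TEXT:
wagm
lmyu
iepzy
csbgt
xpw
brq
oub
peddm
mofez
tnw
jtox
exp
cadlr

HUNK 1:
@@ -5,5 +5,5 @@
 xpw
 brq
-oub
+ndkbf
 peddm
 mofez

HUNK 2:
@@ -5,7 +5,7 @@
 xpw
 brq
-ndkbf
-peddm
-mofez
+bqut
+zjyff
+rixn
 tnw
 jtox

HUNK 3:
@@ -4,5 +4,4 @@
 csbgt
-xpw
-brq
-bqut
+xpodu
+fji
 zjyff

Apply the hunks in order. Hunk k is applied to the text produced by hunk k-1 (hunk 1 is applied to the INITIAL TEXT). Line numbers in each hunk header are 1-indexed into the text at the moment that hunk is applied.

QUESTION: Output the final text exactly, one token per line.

Answer: wagm
lmyu
iepzy
csbgt
xpodu
fji
zjyff
rixn
tnw
jtox
exp
cadlr

Derivation:
Hunk 1: at line 5 remove [oub] add [ndkbf] -> 13 lines: wagm lmyu iepzy csbgt xpw brq ndkbf peddm mofez tnw jtox exp cadlr
Hunk 2: at line 5 remove [ndkbf,peddm,mofez] add [bqut,zjyff,rixn] -> 13 lines: wagm lmyu iepzy csbgt xpw brq bqut zjyff rixn tnw jtox exp cadlr
Hunk 3: at line 4 remove [xpw,brq,bqut] add [xpodu,fji] -> 12 lines: wagm lmyu iepzy csbgt xpodu fji zjyff rixn tnw jtox exp cadlr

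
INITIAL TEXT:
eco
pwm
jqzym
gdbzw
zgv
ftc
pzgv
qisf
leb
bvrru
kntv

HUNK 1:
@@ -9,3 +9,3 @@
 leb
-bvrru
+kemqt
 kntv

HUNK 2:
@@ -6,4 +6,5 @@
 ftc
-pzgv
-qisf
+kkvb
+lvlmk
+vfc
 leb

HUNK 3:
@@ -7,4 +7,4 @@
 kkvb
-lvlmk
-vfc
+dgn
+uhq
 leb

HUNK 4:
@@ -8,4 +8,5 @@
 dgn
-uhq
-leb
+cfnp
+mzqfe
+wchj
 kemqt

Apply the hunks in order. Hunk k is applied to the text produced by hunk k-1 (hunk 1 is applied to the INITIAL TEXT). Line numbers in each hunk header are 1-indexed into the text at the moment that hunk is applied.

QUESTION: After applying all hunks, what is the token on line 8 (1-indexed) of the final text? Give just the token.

Hunk 1: at line 9 remove [bvrru] add [kemqt] -> 11 lines: eco pwm jqzym gdbzw zgv ftc pzgv qisf leb kemqt kntv
Hunk 2: at line 6 remove [pzgv,qisf] add [kkvb,lvlmk,vfc] -> 12 lines: eco pwm jqzym gdbzw zgv ftc kkvb lvlmk vfc leb kemqt kntv
Hunk 3: at line 7 remove [lvlmk,vfc] add [dgn,uhq] -> 12 lines: eco pwm jqzym gdbzw zgv ftc kkvb dgn uhq leb kemqt kntv
Hunk 4: at line 8 remove [uhq,leb] add [cfnp,mzqfe,wchj] -> 13 lines: eco pwm jqzym gdbzw zgv ftc kkvb dgn cfnp mzqfe wchj kemqt kntv
Final line 8: dgn

Answer: dgn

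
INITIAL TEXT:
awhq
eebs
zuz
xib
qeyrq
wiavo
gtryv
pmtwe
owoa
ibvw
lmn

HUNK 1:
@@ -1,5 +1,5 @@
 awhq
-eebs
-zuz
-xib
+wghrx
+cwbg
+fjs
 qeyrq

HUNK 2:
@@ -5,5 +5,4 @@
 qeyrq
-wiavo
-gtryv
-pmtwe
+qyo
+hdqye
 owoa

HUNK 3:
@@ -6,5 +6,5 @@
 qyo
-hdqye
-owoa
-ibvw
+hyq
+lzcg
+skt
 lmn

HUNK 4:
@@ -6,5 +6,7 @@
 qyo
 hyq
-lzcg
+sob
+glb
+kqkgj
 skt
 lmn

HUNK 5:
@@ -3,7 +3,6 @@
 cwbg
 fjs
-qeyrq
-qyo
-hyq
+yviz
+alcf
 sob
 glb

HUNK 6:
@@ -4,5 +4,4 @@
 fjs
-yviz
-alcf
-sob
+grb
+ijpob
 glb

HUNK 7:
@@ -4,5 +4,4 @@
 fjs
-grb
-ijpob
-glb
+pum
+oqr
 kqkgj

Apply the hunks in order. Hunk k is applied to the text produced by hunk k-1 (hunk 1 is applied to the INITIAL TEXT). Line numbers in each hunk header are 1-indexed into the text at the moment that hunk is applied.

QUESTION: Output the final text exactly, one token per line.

Hunk 1: at line 1 remove [eebs,zuz,xib] add [wghrx,cwbg,fjs] -> 11 lines: awhq wghrx cwbg fjs qeyrq wiavo gtryv pmtwe owoa ibvw lmn
Hunk 2: at line 5 remove [wiavo,gtryv,pmtwe] add [qyo,hdqye] -> 10 lines: awhq wghrx cwbg fjs qeyrq qyo hdqye owoa ibvw lmn
Hunk 3: at line 6 remove [hdqye,owoa,ibvw] add [hyq,lzcg,skt] -> 10 lines: awhq wghrx cwbg fjs qeyrq qyo hyq lzcg skt lmn
Hunk 4: at line 6 remove [lzcg] add [sob,glb,kqkgj] -> 12 lines: awhq wghrx cwbg fjs qeyrq qyo hyq sob glb kqkgj skt lmn
Hunk 5: at line 3 remove [qeyrq,qyo,hyq] add [yviz,alcf] -> 11 lines: awhq wghrx cwbg fjs yviz alcf sob glb kqkgj skt lmn
Hunk 6: at line 4 remove [yviz,alcf,sob] add [grb,ijpob] -> 10 lines: awhq wghrx cwbg fjs grb ijpob glb kqkgj skt lmn
Hunk 7: at line 4 remove [grb,ijpob,glb] add [pum,oqr] -> 9 lines: awhq wghrx cwbg fjs pum oqr kqkgj skt lmn

Answer: awhq
wghrx
cwbg
fjs
pum
oqr
kqkgj
skt
lmn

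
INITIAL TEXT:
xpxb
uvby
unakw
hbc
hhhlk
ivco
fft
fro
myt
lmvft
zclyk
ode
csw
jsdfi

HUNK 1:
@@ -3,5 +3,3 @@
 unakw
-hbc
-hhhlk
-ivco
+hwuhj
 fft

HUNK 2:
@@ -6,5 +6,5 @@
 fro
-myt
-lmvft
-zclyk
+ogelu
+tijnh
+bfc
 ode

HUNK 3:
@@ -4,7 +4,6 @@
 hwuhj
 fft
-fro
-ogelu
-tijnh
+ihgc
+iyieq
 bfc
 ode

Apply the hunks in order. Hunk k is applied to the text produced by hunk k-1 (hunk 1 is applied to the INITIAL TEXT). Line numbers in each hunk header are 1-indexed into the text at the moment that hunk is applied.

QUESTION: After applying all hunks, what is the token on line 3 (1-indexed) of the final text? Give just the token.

Hunk 1: at line 3 remove [hbc,hhhlk,ivco] add [hwuhj] -> 12 lines: xpxb uvby unakw hwuhj fft fro myt lmvft zclyk ode csw jsdfi
Hunk 2: at line 6 remove [myt,lmvft,zclyk] add [ogelu,tijnh,bfc] -> 12 lines: xpxb uvby unakw hwuhj fft fro ogelu tijnh bfc ode csw jsdfi
Hunk 3: at line 4 remove [fro,ogelu,tijnh] add [ihgc,iyieq] -> 11 lines: xpxb uvby unakw hwuhj fft ihgc iyieq bfc ode csw jsdfi
Final line 3: unakw

Answer: unakw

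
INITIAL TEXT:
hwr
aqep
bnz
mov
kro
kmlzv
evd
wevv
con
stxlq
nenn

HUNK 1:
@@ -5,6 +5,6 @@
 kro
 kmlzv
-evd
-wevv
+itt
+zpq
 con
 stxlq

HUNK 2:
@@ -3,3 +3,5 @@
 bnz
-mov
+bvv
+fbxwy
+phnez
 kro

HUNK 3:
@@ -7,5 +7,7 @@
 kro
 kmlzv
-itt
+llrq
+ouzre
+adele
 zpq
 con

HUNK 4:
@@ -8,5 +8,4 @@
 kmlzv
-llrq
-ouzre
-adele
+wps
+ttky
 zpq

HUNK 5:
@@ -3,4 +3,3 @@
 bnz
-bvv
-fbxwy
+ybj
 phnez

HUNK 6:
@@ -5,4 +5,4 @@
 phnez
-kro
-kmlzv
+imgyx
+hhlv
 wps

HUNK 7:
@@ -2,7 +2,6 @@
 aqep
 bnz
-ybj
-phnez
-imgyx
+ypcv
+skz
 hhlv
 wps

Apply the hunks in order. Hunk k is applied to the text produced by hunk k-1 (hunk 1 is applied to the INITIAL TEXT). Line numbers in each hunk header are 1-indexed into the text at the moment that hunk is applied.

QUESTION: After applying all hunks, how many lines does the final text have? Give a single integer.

Answer: 12

Derivation:
Hunk 1: at line 5 remove [evd,wevv] add [itt,zpq] -> 11 lines: hwr aqep bnz mov kro kmlzv itt zpq con stxlq nenn
Hunk 2: at line 3 remove [mov] add [bvv,fbxwy,phnez] -> 13 lines: hwr aqep bnz bvv fbxwy phnez kro kmlzv itt zpq con stxlq nenn
Hunk 3: at line 7 remove [itt] add [llrq,ouzre,adele] -> 15 lines: hwr aqep bnz bvv fbxwy phnez kro kmlzv llrq ouzre adele zpq con stxlq nenn
Hunk 4: at line 8 remove [llrq,ouzre,adele] add [wps,ttky] -> 14 lines: hwr aqep bnz bvv fbxwy phnez kro kmlzv wps ttky zpq con stxlq nenn
Hunk 5: at line 3 remove [bvv,fbxwy] add [ybj] -> 13 lines: hwr aqep bnz ybj phnez kro kmlzv wps ttky zpq con stxlq nenn
Hunk 6: at line 5 remove [kro,kmlzv] add [imgyx,hhlv] -> 13 lines: hwr aqep bnz ybj phnez imgyx hhlv wps ttky zpq con stxlq nenn
Hunk 7: at line 2 remove [ybj,phnez,imgyx] add [ypcv,skz] -> 12 lines: hwr aqep bnz ypcv skz hhlv wps ttky zpq con stxlq nenn
Final line count: 12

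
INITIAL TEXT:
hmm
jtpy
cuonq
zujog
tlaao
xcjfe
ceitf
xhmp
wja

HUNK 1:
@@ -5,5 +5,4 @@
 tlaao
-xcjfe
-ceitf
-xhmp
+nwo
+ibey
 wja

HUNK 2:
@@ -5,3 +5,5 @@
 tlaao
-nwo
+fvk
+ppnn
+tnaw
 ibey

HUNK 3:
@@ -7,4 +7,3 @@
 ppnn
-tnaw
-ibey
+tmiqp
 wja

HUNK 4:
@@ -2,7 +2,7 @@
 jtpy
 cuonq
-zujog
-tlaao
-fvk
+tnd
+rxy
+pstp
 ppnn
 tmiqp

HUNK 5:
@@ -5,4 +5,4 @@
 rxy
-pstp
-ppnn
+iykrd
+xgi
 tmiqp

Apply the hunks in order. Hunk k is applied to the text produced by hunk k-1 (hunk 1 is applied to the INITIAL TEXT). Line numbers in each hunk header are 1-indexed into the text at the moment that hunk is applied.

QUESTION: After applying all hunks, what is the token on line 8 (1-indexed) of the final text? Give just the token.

Hunk 1: at line 5 remove [xcjfe,ceitf,xhmp] add [nwo,ibey] -> 8 lines: hmm jtpy cuonq zujog tlaao nwo ibey wja
Hunk 2: at line 5 remove [nwo] add [fvk,ppnn,tnaw] -> 10 lines: hmm jtpy cuonq zujog tlaao fvk ppnn tnaw ibey wja
Hunk 3: at line 7 remove [tnaw,ibey] add [tmiqp] -> 9 lines: hmm jtpy cuonq zujog tlaao fvk ppnn tmiqp wja
Hunk 4: at line 2 remove [zujog,tlaao,fvk] add [tnd,rxy,pstp] -> 9 lines: hmm jtpy cuonq tnd rxy pstp ppnn tmiqp wja
Hunk 5: at line 5 remove [pstp,ppnn] add [iykrd,xgi] -> 9 lines: hmm jtpy cuonq tnd rxy iykrd xgi tmiqp wja
Final line 8: tmiqp

Answer: tmiqp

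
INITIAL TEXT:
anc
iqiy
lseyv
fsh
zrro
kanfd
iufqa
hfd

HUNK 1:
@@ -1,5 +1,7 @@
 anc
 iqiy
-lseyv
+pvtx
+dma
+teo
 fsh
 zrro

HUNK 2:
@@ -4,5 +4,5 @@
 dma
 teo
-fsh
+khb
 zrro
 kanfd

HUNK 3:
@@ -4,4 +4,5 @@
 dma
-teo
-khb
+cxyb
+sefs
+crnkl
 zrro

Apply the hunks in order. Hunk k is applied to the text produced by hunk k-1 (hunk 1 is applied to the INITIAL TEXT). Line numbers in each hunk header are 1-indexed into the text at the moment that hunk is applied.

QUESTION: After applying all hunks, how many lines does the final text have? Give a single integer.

Hunk 1: at line 1 remove [lseyv] add [pvtx,dma,teo] -> 10 lines: anc iqiy pvtx dma teo fsh zrro kanfd iufqa hfd
Hunk 2: at line 4 remove [fsh] add [khb] -> 10 lines: anc iqiy pvtx dma teo khb zrro kanfd iufqa hfd
Hunk 3: at line 4 remove [teo,khb] add [cxyb,sefs,crnkl] -> 11 lines: anc iqiy pvtx dma cxyb sefs crnkl zrro kanfd iufqa hfd
Final line count: 11

Answer: 11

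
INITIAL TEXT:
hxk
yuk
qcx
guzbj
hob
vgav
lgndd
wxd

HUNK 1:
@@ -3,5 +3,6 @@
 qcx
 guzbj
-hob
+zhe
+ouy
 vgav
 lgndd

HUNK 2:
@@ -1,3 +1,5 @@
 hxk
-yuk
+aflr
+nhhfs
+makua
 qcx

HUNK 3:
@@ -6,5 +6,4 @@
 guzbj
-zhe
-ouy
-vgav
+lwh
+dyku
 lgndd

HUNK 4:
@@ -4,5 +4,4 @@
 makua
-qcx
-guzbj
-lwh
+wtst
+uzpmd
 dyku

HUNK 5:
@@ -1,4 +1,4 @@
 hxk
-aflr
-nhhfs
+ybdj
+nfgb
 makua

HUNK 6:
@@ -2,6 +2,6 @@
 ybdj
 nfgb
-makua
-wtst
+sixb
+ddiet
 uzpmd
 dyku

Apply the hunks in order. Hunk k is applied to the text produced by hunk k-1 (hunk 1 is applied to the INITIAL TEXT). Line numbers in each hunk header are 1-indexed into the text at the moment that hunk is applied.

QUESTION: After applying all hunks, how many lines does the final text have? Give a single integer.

Answer: 9

Derivation:
Hunk 1: at line 3 remove [hob] add [zhe,ouy] -> 9 lines: hxk yuk qcx guzbj zhe ouy vgav lgndd wxd
Hunk 2: at line 1 remove [yuk] add [aflr,nhhfs,makua] -> 11 lines: hxk aflr nhhfs makua qcx guzbj zhe ouy vgav lgndd wxd
Hunk 3: at line 6 remove [zhe,ouy,vgav] add [lwh,dyku] -> 10 lines: hxk aflr nhhfs makua qcx guzbj lwh dyku lgndd wxd
Hunk 4: at line 4 remove [qcx,guzbj,lwh] add [wtst,uzpmd] -> 9 lines: hxk aflr nhhfs makua wtst uzpmd dyku lgndd wxd
Hunk 5: at line 1 remove [aflr,nhhfs] add [ybdj,nfgb] -> 9 lines: hxk ybdj nfgb makua wtst uzpmd dyku lgndd wxd
Hunk 6: at line 2 remove [makua,wtst] add [sixb,ddiet] -> 9 lines: hxk ybdj nfgb sixb ddiet uzpmd dyku lgndd wxd
Final line count: 9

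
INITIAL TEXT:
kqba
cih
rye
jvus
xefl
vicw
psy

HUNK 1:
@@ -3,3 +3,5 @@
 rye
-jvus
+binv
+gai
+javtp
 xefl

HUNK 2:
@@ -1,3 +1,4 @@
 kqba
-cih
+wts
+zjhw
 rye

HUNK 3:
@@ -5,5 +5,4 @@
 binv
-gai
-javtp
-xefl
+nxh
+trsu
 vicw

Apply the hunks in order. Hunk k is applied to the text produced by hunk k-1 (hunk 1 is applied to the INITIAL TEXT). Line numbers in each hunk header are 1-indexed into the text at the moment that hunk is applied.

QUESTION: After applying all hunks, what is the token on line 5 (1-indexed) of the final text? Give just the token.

Hunk 1: at line 3 remove [jvus] add [binv,gai,javtp] -> 9 lines: kqba cih rye binv gai javtp xefl vicw psy
Hunk 2: at line 1 remove [cih] add [wts,zjhw] -> 10 lines: kqba wts zjhw rye binv gai javtp xefl vicw psy
Hunk 3: at line 5 remove [gai,javtp,xefl] add [nxh,trsu] -> 9 lines: kqba wts zjhw rye binv nxh trsu vicw psy
Final line 5: binv

Answer: binv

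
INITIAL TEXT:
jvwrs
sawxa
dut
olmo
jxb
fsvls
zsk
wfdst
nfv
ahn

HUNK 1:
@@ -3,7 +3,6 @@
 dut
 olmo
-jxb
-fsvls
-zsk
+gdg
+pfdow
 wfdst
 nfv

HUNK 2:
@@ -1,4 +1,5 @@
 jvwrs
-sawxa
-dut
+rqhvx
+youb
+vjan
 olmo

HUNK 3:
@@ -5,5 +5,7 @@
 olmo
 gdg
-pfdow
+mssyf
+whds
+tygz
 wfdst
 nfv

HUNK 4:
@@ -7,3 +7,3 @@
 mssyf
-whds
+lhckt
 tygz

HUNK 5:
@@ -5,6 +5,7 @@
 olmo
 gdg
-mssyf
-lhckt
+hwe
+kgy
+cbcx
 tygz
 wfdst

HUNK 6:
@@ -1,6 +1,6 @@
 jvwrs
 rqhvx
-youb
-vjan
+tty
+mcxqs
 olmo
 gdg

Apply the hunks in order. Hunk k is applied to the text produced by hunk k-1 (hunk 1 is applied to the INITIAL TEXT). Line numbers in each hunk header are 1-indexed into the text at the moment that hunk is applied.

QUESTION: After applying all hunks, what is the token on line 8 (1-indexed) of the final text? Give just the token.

Answer: kgy

Derivation:
Hunk 1: at line 3 remove [jxb,fsvls,zsk] add [gdg,pfdow] -> 9 lines: jvwrs sawxa dut olmo gdg pfdow wfdst nfv ahn
Hunk 2: at line 1 remove [sawxa,dut] add [rqhvx,youb,vjan] -> 10 lines: jvwrs rqhvx youb vjan olmo gdg pfdow wfdst nfv ahn
Hunk 3: at line 5 remove [pfdow] add [mssyf,whds,tygz] -> 12 lines: jvwrs rqhvx youb vjan olmo gdg mssyf whds tygz wfdst nfv ahn
Hunk 4: at line 7 remove [whds] add [lhckt] -> 12 lines: jvwrs rqhvx youb vjan olmo gdg mssyf lhckt tygz wfdst nfv ahn
Hunk 5: at line 5 remove [mssyf,lhckt] add [hwe,kgy,cbcx] -> 13 lines: jvwrs rqhvx youb vjan olmo gdg hwe kgy cbcx tygz wfdst nfv ahn
Hunk 6: at line 1 remove [youb,vjan] add [tty,mcxqs] -> 13 lines: jvwrs rqhvx tty mcxqs olmo gdg hwe kgy cbcx tygz wfdst nfv ahn
Final line 8: kgy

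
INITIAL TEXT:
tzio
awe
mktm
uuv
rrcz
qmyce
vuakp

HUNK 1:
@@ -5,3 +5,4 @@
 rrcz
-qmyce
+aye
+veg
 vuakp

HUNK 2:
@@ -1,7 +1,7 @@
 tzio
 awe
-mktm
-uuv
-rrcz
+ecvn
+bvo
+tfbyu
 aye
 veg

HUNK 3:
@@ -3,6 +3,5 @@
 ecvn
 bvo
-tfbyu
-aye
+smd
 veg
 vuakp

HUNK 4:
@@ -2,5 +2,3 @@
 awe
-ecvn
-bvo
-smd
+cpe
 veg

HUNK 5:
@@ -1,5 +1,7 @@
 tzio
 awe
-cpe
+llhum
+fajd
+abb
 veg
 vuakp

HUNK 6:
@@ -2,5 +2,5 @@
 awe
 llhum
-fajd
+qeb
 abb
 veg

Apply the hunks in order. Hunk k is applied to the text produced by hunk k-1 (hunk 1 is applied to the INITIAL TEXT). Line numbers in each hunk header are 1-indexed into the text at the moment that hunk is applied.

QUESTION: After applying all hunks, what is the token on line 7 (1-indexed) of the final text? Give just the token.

Hunk 1: at line 5 remove [qmyce] add [aye,veg] -> 8 lines: tzio awe mktm uuv rrcz aye veg vuakp
Hunk 2: at line 1 remove [mktm,uuv,rrcz] add [ecvn,bvo,tfbyu] -> 8 lines: tzio awe ecvn bvo tfbyu aye veg vuakp
Hunk 3: at line 3 remove [tfbyu,aye] add [smd] -> 7 lines: tzio awe ecvn bvo smd veg vuakp
Hunk 4: at line 2 remove [ecvn,bvo,smd] add [cpe] -> 5 lines: tzio awe cpe veg vuakp
Hunk 5: at line 1 remove [cpe] add [llhum,fajd,abb] -> 7 lines: tzio awe llhum fajd abb veg vuakp
Hunk 6: at line 2 remove [fajd] add [qeb] -> 7 lines: tzio awe llhum qeb abb veg vuakp
Final line 7: vuakp

Answer: vuakp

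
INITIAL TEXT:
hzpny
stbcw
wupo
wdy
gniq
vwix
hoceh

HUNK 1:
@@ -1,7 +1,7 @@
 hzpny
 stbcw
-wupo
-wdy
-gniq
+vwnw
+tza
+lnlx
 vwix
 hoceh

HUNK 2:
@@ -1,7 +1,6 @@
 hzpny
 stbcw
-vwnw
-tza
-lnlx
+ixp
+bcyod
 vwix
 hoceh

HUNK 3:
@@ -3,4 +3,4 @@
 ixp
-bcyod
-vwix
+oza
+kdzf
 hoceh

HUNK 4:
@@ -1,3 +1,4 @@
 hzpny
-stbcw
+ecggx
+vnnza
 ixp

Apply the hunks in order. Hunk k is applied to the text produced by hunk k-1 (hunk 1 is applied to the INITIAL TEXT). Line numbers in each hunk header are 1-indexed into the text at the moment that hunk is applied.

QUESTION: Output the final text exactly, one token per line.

Hunk 1: at line 1 remove [wupo,wdy,gniq] add [vwnw,tza,lnlx] -> 7 lines: hzpny stbcw vwnw tza lnlx vwix hoceh
Hunk 2: at line 1 remove [vwnw,tza,lnlx] add [ixp,bcyod] -> 6 lines: hzpny stbcw ixp bcyod vwix hoceh
Hunk 3: at line 3 remove [bcyod,vwix] add [oza,kdzf] -> 6 lines: hzpny stbcw ixp oza kdzf hoceh
Hunk 4: at line 1 remove [stbcw] add [ecggx,vnnza] -> 7 lines: hzpny ecggx vnnza ixp oza kdzf hoceh

Answer: hzpny
ecggx
vnnza
ixp
oza
kdzf
hoceh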